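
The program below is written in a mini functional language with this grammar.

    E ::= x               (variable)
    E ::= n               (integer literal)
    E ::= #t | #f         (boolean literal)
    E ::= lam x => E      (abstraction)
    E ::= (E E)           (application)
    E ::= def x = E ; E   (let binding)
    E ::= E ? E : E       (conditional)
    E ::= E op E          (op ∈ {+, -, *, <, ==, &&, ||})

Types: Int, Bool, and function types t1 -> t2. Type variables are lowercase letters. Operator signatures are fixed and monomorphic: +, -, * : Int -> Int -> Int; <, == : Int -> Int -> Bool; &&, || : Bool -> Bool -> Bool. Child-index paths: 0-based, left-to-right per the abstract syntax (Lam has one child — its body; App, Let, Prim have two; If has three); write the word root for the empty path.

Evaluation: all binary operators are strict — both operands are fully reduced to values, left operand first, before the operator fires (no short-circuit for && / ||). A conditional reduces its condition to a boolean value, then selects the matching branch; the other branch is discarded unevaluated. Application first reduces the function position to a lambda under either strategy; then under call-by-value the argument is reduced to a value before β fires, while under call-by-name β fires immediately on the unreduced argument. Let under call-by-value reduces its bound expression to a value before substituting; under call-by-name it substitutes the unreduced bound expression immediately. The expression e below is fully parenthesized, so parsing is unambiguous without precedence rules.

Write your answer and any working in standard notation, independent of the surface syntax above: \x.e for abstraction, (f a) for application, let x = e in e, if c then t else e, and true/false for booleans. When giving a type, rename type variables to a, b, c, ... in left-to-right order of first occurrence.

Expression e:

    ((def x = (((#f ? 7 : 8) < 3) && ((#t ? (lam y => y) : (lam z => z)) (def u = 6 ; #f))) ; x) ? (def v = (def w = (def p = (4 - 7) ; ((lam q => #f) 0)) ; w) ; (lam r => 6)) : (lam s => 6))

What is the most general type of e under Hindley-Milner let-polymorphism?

Working:
  unify Bool ~ Bool
  unify Int ~ Int
  unify Int ~ Int
  unify Int ~ Int
  unify Bool ~ Bool
  unify Bool ~ Bool
y : a
\y._ : a -> a
z : b
\z._ : b -> b
  unify a -> a ~ b -> b
  unify a ~ b
  unify b ~ b
let u : Int
  unify b -> b ~ Bool -> c
  unify b ~ Bool
  unify Bool ~ c
_ _ : Bool
  unify Bool ~ Bool
let x : Bool
x : Bool
  unify Bool ~ Bool
  unify Int ~ Int
  unify Int ~ Int
let p : Int
\q._ : d -> Bool
  unify d -> Bool ~ Int -> e
  unify d ~ Int
  unify Bool ~ e
_ _ : Bool
let w : Bool
w : Bool
let v : Bool
\r._ : f -> Int
\s._ : g -> Int
  unify f -> Int ~ g -> Int
  unify f ~ g
  unify Int ~ Int

Answer: a -> Int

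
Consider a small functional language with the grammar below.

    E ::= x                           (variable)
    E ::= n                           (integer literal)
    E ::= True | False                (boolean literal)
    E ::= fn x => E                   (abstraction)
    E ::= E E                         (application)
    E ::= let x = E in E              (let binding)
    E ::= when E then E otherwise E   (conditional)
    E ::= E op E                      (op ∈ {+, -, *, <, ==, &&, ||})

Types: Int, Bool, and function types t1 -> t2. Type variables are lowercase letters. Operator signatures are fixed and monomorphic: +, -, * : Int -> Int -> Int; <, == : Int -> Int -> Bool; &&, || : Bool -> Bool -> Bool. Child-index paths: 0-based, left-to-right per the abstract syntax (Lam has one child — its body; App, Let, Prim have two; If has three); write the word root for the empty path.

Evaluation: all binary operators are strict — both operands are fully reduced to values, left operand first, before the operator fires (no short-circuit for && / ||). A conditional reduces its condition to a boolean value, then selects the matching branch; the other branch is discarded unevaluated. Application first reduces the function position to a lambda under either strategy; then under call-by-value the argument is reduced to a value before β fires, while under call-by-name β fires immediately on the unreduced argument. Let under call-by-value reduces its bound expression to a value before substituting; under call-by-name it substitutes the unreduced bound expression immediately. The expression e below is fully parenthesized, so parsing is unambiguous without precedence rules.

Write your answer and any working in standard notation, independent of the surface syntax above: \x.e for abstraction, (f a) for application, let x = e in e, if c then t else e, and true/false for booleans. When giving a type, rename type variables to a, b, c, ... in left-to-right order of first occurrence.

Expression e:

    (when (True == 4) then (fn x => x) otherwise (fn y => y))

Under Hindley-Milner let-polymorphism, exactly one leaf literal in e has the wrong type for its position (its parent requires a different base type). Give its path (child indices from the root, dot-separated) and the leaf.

Working:
  unify Bool ~ Int
  FAIL: mismatch Bool ~ Int

Answer: 0.0 : true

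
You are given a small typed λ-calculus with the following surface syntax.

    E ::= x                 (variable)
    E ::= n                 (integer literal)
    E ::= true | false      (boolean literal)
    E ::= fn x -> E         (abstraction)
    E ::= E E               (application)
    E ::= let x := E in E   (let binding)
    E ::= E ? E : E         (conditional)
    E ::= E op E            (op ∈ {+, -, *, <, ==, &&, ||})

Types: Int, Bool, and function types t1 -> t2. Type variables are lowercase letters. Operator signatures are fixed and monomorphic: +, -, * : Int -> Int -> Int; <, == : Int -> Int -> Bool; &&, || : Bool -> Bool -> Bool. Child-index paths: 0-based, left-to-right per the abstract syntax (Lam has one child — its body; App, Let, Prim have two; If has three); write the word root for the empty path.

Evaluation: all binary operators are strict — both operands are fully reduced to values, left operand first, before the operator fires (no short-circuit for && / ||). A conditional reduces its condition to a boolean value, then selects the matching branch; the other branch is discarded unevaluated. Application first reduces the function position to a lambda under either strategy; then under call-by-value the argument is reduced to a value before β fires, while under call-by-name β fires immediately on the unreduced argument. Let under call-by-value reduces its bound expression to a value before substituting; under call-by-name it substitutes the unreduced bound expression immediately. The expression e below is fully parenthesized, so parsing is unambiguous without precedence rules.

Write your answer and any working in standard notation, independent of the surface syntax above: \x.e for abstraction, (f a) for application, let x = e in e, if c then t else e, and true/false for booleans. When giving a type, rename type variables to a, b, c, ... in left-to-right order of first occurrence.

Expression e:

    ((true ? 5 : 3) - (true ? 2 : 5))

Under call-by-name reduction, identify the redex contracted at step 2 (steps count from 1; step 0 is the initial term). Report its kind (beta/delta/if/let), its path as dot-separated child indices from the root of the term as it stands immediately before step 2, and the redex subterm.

Working:
step 0: ((if true then 5 else 3) - (if true then 2 else 5))
step 1: [if@0] (5 - (if true then 2 else 5))
step 2: [if@1] (5 - 2)

Answer: if at 1 : (if true then 2 else 5)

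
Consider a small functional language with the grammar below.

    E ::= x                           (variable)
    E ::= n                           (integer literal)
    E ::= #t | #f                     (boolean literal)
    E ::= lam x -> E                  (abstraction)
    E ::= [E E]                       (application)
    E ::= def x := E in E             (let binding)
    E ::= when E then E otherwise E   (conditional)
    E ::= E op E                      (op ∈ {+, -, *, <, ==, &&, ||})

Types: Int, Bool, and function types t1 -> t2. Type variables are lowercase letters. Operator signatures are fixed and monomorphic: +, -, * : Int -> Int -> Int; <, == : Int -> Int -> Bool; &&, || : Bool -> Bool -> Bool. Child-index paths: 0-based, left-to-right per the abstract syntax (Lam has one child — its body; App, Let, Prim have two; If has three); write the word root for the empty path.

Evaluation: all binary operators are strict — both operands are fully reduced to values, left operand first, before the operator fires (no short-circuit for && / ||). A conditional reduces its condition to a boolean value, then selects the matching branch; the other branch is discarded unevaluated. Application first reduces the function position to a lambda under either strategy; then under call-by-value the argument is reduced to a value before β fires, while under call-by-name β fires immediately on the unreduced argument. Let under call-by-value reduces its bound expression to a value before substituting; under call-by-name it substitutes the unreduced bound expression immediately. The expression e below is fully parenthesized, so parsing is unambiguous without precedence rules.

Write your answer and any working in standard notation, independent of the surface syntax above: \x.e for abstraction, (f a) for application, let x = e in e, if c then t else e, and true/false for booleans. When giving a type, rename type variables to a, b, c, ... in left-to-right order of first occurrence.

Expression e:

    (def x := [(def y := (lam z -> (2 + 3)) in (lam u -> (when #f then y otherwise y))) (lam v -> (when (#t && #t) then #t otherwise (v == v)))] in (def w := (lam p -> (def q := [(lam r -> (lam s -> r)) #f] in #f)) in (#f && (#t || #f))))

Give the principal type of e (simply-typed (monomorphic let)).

Answer: Bool

Working:
  unify Int ~ Int
  unify Int ~ Int
\z._ : a -> Int
let y : a -> Int
  unify Bool ~ Bool
y : a -> Int
y : a -> Int
  unify a -> Int ~ a -> Int
  unify a ~ a
  unify Int ~ Int
\u._ : b -> a -> Int
  unify Bool ~ Bool
  unify Bool ~ Bool
  unify Bool ~ Bool
v : c
  unify c ~ Int
v : Int
  unify Int ~ Int
  unify Bool ~ Bool
\v._ : Int -> Bool
  unify b -> a -> Int ~ (Int -> Bool) -> d
  unify b ~ Int -> Bool
  unify a -> Int ~ d
_ _ : a -> Int
let x : a -> Int
r : f
\s._ : g -> f
\r._ : f -> g -> f
  unify f -> g -> f ~ Bool -> h
  unify f ~ Bool
  unify g -> Bool ~ h
_ _ : g -> Bool
let q : g -> Bool
\p._ : e -> Bool
let w : e -> Bool
  unify Bool ~ Bool
  unify Bool ~ Bool
  unify Bool ~ Bool
  unify Bool ~ Bool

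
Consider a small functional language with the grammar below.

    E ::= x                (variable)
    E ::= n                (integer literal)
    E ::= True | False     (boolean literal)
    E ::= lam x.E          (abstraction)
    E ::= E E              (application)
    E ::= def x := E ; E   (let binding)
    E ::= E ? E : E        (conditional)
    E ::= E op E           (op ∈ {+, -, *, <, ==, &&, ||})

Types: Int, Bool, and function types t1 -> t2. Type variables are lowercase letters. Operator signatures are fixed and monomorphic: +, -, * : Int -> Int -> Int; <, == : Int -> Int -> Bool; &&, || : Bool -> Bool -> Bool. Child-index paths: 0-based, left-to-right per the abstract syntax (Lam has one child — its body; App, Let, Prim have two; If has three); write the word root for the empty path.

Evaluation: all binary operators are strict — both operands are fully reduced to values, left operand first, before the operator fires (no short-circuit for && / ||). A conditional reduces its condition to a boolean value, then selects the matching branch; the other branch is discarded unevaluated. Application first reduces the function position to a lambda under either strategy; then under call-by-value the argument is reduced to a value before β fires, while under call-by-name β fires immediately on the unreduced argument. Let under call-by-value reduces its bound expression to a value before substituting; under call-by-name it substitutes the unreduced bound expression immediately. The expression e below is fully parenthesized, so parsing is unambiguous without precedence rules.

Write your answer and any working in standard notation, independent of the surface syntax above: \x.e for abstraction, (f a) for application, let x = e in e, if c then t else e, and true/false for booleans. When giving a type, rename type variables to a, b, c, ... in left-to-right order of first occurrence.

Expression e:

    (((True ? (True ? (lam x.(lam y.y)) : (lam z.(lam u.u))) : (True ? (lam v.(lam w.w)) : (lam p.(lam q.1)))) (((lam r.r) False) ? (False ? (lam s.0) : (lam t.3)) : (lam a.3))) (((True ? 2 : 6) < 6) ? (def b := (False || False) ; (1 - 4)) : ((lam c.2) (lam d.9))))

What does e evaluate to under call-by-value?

Answer: -3

Trace:
step 0: (((if true then (if true then (\x.(\y.y)) else (\z.(\u.u))) else (if true then (\v.(\w.w)) else (\p.(\q.1)))) (if ((\r.r) false) then (if false then (\s.0) else (\t.3)) else (\a.3))) (if ((if true then 2 else 6) < 6) then (let b = (false || false) in (1 - 4)) else ((\c.2) (\d.9))))
step 1: [if@0.0] (((if true then (\x.(\y.y)) else (\z.(\u.u))) (if ((\r.r) false) then (if false then (\s.0) else (\t.3)) else (\a.3))) (if ((if true then 2 else 6) < 6) then (let b = (false || false) in (1 - 4)) else ((\c.2) (\d.9))))
step 2: [if@0.0] (((\x.(\y.y)) (if ((\r.r) false) then (if false then (\s.0) else (\t.3)) else (\a.3))) (if ((if true then 2 else 6) < 6) then (let b = (false || false) in (1 - 4)) else ((\c.2) (\d.9))))
step 3: [beta@0.1.0] (((\x.(\y.y)) (if false then (if false then (\s.0) else (\t.3)) else (\a.3))) (if ((if true then 2 else 6) < 6) then (let b = (false || false) in (1 - 4)) else ((\c.2) (\d.9))))
step 4: [if@0.1] (((\x.(\y.y)) (\a.3)) (if ((if true then 2 else 6) < 6) then (let b = (false || false) in (1 - 4)) else ((\c.2) (\d.9))))
step 5: [beta@0] ((\y.y) (if ((if true then 2 else 6) < 6) then (let b = (false || false) in (1 - 4)) else ((\c.2) (\d.9))))
step 6: [if@1.0.0] ((\y.y) (if (2 < 6) then (let b = (false || false) in (1 - 4)) else ((\c.2) (\d.9))))
step 7: [delta@1.0] ((\y.y) (if true then (let b = (false || false) in (1 - 4)) else ((\c.2) (\d.9))))
step 8: [if@1] ((\y.y) (let b = (false || false) in (1 - 4)))
step 9: [delta@1.0] ((\y.y) (let b = false in (1 - 4)))
step 10: [let@1] ((\y.y) (1 - 4))
step 11: [delta@1] ((\y.y) -3)
step 12: [beta@root] -3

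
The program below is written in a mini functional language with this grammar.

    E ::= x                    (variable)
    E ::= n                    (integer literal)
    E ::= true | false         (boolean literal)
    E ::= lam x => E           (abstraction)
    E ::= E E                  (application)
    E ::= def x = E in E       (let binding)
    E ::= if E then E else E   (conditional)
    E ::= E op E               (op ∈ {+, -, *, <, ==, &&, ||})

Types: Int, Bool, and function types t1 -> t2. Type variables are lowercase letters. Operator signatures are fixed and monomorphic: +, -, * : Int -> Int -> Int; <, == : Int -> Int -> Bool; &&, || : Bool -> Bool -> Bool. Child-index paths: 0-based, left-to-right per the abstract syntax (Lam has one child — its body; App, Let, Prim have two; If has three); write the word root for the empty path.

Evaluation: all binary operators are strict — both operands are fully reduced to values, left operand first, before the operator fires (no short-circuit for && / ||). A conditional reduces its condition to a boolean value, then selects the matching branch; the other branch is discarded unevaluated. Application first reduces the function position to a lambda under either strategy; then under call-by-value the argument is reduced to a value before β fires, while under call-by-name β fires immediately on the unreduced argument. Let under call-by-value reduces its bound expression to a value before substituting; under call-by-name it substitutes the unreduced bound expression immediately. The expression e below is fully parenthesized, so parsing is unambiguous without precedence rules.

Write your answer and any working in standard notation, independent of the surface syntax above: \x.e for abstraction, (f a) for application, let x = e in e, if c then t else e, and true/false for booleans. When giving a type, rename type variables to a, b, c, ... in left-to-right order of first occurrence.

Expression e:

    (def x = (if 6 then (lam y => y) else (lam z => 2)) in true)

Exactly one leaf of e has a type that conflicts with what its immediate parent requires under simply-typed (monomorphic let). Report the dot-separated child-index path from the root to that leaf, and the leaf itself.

Derivation:
  unify Int ~ Bool
  FAIL: mismatch Int ~ Bool

Answer: 0.0 : 6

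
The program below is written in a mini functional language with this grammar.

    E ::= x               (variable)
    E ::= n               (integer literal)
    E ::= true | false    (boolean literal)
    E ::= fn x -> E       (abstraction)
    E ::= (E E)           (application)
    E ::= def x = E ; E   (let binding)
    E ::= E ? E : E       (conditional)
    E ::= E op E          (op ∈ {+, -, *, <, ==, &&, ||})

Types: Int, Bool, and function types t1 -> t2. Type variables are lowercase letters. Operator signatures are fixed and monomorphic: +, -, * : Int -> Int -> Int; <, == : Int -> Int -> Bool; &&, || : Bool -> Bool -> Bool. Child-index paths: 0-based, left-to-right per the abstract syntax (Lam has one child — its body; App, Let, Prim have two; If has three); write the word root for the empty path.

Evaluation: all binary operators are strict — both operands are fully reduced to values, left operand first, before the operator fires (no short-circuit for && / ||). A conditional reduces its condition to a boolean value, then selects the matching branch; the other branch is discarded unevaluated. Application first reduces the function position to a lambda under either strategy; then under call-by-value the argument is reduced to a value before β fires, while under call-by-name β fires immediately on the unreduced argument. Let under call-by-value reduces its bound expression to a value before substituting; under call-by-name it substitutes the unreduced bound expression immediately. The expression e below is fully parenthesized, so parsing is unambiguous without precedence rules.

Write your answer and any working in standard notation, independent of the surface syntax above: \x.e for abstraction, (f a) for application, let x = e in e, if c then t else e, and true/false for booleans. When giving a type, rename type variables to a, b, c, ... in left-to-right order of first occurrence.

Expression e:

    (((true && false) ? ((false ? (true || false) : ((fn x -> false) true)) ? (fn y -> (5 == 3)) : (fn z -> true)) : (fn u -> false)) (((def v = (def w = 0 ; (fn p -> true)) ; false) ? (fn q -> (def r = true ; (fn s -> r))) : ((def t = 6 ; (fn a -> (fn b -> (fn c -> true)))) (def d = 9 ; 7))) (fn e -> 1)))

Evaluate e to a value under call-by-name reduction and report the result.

Derivation:
step 0: ((if (true && false) then (if (if false then (true || false) else ((\x.false) true)) then (\y.(5 == 3)) else (\z.true)) else (\u.false)) ((if (let v = (let w = 0 in (\p.true)) in false) then (\q.(let r = true in (\s.r))) else ((let t = 6 in (\a.(\b.(\c.true)))) (let d = 9 in 7))) (\e.1)))
step 1: [delta@0.0] ((if false then (if (if false then (true || false) else ((\x.false) true)) then (\y.(5 == 3)) else (\z.true)) else (\u.false)) ((if (let v = (let w = 0 in (\p.true)) in false) then (\q.(let r = true in (\s.r))) else ((let t = 6 in (\a.(\b.(\c.true)))) (let d = 9 in 7))) (\e.1)))
step 2: [if@0] ((\u.false) ((if (let v = (let w = 0 in (\p.true)) in false) then (\q.(let r = true in (\s.r))) else ((let t = 6 in (\a.(\b.(\c.true)))) (let d = 9 in 7))) (\e.1)))
step 3: [beta@root] false

Answer: false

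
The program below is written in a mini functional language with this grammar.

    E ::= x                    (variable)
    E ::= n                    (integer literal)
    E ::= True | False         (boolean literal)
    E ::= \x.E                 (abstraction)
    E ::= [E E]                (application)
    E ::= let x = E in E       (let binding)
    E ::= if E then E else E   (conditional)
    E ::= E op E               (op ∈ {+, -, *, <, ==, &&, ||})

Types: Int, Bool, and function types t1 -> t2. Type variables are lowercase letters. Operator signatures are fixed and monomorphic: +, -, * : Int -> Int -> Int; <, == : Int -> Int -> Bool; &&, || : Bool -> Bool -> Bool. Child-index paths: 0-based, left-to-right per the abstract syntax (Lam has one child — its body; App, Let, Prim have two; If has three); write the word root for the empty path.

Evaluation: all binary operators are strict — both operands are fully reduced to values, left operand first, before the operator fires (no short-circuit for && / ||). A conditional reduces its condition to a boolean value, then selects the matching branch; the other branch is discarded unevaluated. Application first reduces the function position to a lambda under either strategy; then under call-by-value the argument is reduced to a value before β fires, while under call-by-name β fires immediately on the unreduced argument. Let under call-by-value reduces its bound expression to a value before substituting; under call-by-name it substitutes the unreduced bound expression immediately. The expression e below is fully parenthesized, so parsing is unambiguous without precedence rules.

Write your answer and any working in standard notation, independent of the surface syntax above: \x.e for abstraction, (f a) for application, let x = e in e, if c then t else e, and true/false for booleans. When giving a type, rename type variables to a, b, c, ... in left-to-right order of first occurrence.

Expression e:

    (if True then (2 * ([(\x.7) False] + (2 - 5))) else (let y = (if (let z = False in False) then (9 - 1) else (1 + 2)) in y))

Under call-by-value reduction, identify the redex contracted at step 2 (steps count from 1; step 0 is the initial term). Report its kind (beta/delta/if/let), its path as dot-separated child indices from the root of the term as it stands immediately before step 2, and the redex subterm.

Answer: beta at 1.0 : ((\x.7) false)

Derivation:
step 0: (if true then (2 * (((\x.7) false) + (2 - 5))) else (let y = (if (let z = false in false) then (9 - 1) else (1 + 2)) in y))
step 1: [if@root] (2 * (((\x.7) false) + (2 - 5)))
step 2: [beta@1.0] (2 * (7 + (2 - 5)))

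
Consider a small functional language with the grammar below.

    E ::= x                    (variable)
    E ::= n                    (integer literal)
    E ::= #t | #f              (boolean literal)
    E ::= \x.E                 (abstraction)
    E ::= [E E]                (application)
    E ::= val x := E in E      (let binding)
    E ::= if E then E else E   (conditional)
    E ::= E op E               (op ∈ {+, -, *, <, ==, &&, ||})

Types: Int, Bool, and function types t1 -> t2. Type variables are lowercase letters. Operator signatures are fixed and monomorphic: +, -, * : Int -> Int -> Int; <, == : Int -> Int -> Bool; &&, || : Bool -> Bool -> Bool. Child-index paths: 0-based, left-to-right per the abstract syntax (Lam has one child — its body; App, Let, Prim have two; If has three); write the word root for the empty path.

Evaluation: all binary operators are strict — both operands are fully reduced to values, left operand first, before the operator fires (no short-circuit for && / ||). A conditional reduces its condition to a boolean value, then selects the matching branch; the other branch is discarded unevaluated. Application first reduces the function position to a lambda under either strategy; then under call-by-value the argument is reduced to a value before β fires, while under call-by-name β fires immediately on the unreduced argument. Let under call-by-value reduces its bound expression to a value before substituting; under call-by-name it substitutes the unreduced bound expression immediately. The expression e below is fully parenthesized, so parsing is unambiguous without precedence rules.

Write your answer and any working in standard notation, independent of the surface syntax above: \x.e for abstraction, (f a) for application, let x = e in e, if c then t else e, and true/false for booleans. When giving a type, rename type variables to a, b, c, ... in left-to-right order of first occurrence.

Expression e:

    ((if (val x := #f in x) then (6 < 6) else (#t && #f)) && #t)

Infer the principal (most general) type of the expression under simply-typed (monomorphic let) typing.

Trace:
let x : Bool
x : Bool
  unify Bool ~ Bool
  unify Int ~ Int
  unify Int ~ Int
  unify Bool ~ Bool
  unify Bool ~ Bool
  unify Bool ~ Bool
  unify Bool ~ Bool
  unify Bool ~ Bool

Answer: Bool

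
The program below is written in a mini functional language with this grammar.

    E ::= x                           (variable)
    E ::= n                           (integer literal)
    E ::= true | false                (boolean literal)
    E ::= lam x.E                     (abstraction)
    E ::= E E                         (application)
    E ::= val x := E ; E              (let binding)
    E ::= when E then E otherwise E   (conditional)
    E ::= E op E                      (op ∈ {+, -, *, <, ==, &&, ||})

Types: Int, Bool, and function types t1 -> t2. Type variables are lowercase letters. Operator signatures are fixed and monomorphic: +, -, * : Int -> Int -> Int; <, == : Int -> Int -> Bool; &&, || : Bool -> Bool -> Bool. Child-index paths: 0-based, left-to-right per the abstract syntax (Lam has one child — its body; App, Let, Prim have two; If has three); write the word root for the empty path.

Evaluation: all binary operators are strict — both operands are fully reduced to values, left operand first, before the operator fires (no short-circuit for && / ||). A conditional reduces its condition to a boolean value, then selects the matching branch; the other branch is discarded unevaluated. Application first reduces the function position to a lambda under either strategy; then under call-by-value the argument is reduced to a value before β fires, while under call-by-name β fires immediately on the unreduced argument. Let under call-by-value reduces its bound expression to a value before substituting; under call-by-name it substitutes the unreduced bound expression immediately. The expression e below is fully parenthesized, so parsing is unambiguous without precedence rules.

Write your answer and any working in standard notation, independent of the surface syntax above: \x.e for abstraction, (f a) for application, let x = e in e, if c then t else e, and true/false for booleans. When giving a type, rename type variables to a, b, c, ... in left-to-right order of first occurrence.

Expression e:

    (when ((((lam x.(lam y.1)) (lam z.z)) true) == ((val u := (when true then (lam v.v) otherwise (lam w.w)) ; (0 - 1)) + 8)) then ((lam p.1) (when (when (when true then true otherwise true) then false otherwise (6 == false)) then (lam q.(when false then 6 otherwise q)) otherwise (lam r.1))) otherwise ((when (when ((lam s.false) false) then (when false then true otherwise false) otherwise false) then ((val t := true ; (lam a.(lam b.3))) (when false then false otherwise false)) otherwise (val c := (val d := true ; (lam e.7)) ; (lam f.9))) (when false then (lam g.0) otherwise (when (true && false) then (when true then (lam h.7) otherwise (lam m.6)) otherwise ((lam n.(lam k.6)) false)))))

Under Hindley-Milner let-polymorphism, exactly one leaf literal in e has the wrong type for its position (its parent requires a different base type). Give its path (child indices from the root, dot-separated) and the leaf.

Derivation:
\y._ : b -> Int
\x._ : a -> b -> Int
z : c
\z._ : c -> c
  unify a -> b -> Int ~ (c -> c) -> d
  unify a ~ c -> c
  unify b -> Int ~ d
_ _ : b -> Int
  unify b -> Int ~ Bool -> e
  unify b ~ Bool
  unify Int ~ e
_ _ : Int
  unify Int ~ Int
  unify Bool ~ Bool
v : f
\v._ : f -> f
w : g
\w._ : g -> g
  unify f -> f ~ g -> g
  unify f ~ g
  unify g ~ g
let u : forall. g -> g
  unify Int ~ Int
  unify Int ~ Int
  unify Int ~ Int
  unify Int ~ Int
  unify Int ~ Int
  unify Bool ~ Bool
\p._ : h -> Int
  unify Bool ~ Bool
  unify Bool ~ Bool
  unify Bool ~ Bool
  unify Int ~ Int
  unify Bool ~ Int
  FAIL: mismatch Bool ~ Int

Answer: 1.1.0.2.1 : false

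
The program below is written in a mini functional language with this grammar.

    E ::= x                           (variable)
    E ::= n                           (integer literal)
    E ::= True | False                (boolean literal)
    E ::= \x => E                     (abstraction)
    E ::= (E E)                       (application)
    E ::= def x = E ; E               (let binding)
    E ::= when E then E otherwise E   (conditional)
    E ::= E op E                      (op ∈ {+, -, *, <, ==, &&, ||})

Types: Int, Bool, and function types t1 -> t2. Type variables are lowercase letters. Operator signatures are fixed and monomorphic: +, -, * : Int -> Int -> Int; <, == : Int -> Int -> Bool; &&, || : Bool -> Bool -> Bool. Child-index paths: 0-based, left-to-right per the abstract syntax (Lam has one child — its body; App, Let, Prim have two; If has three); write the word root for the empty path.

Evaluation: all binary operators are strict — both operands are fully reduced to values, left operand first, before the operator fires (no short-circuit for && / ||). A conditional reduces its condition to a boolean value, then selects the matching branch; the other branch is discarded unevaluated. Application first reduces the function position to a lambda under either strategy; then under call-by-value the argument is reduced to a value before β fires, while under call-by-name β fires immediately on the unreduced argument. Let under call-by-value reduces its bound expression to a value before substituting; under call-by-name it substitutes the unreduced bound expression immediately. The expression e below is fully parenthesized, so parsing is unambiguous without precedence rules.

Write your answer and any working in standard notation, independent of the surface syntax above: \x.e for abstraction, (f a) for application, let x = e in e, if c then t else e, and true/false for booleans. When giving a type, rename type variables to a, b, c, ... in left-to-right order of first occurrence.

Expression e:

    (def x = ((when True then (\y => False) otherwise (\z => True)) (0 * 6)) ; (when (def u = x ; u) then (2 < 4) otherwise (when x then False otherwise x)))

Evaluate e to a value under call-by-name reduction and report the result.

Answer: false

Derivation:
step 0: (let x = ((if true then (\y.false) else (\z.true)) (0 * 6)) in (if (let u = x in u) then (2 < 4) else (if x then false else x)))
step 1: [let@root] (if (let u = ((if true then (\y.false) else (\z.true)) (0 * 6)) in u) then (2 < 4) else (if ((if true then (\y.false) else (\z.true)) (0 * 6)) then false else ((if true then (\y.false) else (\z.true)) (0 * 6))))
step 2: [let@0] (if ((if true then (\y.false) else (\z.true)) (0 * 6)) then (2 < 4) else (if ((if true then (\y.false) else (\z.true)) (0 * 6)) then false else ((if true then (\y.false) else (\z.true)) (0 * 6))))
step 3: [if@0.0] (if ((\y.false) (0 * 6)) then (2 < 4) else (if ((if true then (\y.false) else (\z.true)) (0 * 6)) then false else ((if true then (\y.false) else (\z.true)) (0 * 6))))
step 4: [beta@0] (if false then (2 < 4) else (if ((if true then (\y.false) else (\z.true)) (0 * 6)) then false else ((if true then (\y.false) else (\z.true)) (0 * 6))))
step 5: [if@root] (if ((if true then (\y.false) else (\z.true)) (0 * 6)) then false else ((if true then (\y.false) else (\z.true)) (0 * 6)))
step 6: [if@0.0] (if ((\y.false) (0 * 6)) then false else ((if true then (\y.false) else (\z.true)) (0 * 6)))
step 7: [beta@0] (if false then false else ((if true then (\y.false) else (\z.true)) (0 * 6)))
step 8: [if@root] ((if true then (\y.false) else (\z.true)) (0 * 6))
step 9: [if@0] ((\y.false) (0 * 6))
step 10: [beta@root] false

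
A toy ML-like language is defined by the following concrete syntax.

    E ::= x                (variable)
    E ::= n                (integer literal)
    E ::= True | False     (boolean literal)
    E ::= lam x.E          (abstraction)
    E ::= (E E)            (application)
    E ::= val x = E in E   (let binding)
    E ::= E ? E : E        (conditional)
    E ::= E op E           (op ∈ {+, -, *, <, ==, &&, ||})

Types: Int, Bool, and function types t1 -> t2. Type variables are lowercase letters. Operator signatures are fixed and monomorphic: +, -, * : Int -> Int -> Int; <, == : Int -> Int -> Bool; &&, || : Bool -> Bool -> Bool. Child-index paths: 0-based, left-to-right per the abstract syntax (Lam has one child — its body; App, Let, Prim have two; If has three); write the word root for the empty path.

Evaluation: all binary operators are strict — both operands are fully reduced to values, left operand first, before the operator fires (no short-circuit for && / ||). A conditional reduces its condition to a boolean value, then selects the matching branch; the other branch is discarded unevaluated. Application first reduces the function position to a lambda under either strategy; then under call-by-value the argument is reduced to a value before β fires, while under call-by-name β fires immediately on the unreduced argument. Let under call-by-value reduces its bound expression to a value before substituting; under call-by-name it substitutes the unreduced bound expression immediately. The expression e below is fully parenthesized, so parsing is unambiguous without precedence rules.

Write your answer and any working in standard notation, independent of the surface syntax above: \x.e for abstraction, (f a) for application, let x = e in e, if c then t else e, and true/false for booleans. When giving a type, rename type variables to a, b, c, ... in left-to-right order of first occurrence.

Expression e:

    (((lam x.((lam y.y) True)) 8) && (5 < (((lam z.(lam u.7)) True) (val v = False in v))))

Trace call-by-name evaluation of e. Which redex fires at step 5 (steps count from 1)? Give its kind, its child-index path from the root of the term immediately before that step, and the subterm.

Answer: delta at 1 : (5 < 7)

Trace:
step 0: (((\x.((\y.y) true)) 8) && (5 < (((\z.(\u.7)) true) (let v = false in v))))
step 1: [beta@0] (((\y.y) true) && (5 < (((\z.(\u.7)) true) (let v = false in v))))
step 2: [beta@0] (true && (5 < (((\z.(\u.7)) true) (let v = false in v))))
step 3: [beta@1.1.0] (true && (5 < ((\u.7) (let v = false in v))))
step 4: [beta@1.1] (true && (5 < 7))
step 5: [delta@1] (true && true)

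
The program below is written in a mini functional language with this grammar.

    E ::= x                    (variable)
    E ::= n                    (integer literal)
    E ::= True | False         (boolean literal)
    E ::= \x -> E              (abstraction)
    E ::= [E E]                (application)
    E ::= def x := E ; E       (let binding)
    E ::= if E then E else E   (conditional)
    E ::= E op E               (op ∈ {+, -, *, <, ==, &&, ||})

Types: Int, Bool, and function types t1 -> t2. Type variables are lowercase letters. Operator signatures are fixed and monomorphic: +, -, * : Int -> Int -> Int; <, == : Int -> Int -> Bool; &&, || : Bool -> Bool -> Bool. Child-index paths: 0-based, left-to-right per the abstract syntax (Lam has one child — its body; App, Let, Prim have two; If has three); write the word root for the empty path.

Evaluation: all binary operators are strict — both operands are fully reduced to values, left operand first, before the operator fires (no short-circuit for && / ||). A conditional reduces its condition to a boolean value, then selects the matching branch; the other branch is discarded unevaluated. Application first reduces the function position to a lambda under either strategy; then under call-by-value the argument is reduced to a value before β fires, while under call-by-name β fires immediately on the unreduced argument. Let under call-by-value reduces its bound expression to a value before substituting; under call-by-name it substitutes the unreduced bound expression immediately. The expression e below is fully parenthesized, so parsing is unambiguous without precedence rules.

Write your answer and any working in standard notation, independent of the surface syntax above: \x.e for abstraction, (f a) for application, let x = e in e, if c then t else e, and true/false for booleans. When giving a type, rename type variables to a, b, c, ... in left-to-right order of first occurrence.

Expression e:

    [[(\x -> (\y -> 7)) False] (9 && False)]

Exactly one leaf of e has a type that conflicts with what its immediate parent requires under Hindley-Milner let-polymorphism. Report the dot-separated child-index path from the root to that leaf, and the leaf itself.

Answer: 1.0 : 9

Trace:
\y._ : b -> Int
\x._ : a -> b -> Int
  unify a -> b -> Int ~ Bool -> c
  unify a ~ Bool
  unify b -> Int ~ c
_ _ : b -> Int
  unify Int ~ Bool
  FAIL: mismatch Int ~ Bool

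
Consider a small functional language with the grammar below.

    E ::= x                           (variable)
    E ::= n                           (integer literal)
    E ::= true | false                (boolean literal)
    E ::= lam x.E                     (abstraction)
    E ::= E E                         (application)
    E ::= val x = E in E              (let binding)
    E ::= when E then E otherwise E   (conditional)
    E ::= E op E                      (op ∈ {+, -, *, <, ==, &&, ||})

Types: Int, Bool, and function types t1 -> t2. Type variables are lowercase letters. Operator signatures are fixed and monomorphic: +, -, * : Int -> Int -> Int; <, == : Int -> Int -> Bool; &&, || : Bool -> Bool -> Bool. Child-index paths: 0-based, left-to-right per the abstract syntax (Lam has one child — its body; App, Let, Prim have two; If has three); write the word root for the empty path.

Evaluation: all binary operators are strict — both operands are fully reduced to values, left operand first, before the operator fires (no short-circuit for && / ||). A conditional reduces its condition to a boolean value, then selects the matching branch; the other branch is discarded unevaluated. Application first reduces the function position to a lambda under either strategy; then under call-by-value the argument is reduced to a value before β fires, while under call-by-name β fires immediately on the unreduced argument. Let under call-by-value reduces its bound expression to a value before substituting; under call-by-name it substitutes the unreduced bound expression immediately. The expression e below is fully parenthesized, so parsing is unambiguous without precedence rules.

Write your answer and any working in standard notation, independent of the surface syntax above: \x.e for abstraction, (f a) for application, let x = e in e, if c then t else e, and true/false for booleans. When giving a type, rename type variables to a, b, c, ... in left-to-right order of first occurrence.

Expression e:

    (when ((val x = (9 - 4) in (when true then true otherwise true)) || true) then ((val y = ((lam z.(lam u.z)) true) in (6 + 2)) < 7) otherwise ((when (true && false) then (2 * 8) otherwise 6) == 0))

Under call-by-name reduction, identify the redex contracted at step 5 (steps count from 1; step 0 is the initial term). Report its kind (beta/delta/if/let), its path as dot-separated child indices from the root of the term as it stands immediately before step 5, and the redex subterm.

Answer: let at 0 : (let y = ((\z.(\u.z)) true) in (6 + 2))

Trace:
step 0: (if ((let x = (9 - 4) in (if true then true else true)) || true) then ((let y = ((\z.(\u.z)) true) in (6 + 2)) < 7) else ((if (true && false) then (2 * 8) else 6) == 0))
step 1: [let@0.0] (if ((if true then true else true) || true) then ((let y = ((\z.(\u.z)) true) in (6 + 2)) < 7) else ((if (true && false) then (2 * 8) else 6) == 0))
step 2: [if@0.0] (if (true || true) then ((let y = ((\z.(\u.z)) true) in (6 + 2)) < 7) else ((if (true && false) then (2 * 8) else 6) == 0))
step 3: [delta@0] (if true then ((let y = ((\z.(\u.z)) true) in (6 + 2)) < 7) else ((if (true && false) then (2 * 8) else 6) == 0))
step 4: [if@root] ((let y = ((\z.(\u.z)) true) in (6 + 2)) < 7)
step 5: [let@0] ((6 + 2) < 7)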